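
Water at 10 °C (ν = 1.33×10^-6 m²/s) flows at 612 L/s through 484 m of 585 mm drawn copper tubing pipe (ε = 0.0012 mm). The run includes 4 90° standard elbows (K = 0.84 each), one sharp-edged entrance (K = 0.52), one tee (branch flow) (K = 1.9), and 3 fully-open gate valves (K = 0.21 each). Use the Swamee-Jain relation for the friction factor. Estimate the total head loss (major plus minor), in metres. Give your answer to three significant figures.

V = 4Q/(πD²) = 2.277 m/s; V²/2g = 0.2642 m
Re = 1.00×10^6, ε/D = 2.05×10^-6 → f = 0.01166 (Swamee-Jain)
Major: h_f = f(L/D)·V²/2g = 0.01166·827.4·0.2642 = 2.548 m
Minor: ΣK = 6.41; h_m = ΣK·V²/2g = 1.694 m
Total H_L = 2.548 + 1.694 = 4.242 m

H_L ≈ 4.24 m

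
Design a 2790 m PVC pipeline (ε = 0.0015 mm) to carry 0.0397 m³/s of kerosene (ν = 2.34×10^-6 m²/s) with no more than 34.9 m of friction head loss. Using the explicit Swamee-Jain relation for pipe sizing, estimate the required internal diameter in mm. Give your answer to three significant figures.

D ≈ 181 mm

Swamee-Jain (Type III): D = 0.66·[ε^1.25·(LQ²/(gh_f))^4.75 + ν·Q^9.4·(L/(gh_f))^5.2]^0.04
LQ²/(gh_f) = 0.01284; L/(gh_f) = 8.149
Term 1 = ε^1.25·(…)^4.75 = 5.45×10^-17; Term 2 = ν·Q^9.4·(…)^5.2 = 8.62×10^-15
D = 0.66·(5.45×10^-17 + 8.62×10^-15)^0.04 = 0.1807 m = 181 mm
Check: V = 1.55 m/s, Re = 1.20×10^5, f = 0.01727, h_f = 32.5 m ≈ 34.9 m ✓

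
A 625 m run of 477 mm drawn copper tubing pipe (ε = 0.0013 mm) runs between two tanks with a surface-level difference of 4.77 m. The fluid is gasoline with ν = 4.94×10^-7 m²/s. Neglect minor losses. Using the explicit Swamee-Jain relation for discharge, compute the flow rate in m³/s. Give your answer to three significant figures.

Swamee-Jain (Type II): Q = -0.965·√(gD⁵h_f/L)·ln[ε/(3.7D) + √(3.17ν²L/(gD³h_f))]
√(gD⁵h_f/L) = √(9.81·0.477⁵·4.77/625) = 0.04300
ε/(3.7D) = 7.37×10^-7; √(3.17ν²L/(gD³h_f)) = 9.76×10^-6
Q = -0.965·0.04300·ln(1.049×10^-5) = 0.4757 m³/s
Check: V = 2.66 m/s, Re = 2.57×10^6, f = 0.01009, h_f = 4.77 m ≈ 4.77 m ✓

Q ≈ 0.476 m³/s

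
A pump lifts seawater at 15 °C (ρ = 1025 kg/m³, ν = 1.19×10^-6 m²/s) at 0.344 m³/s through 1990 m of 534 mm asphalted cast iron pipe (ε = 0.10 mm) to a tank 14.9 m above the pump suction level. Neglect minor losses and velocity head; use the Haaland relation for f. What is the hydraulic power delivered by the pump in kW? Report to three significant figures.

P_hyd ≈ 74.5 kW

V = 4Q/(πD²) = 1.536 m/s; Re = 6.89×10^5; ε/D = 1.87×10^-4; f = 0.01479
h_f = f(L/D)V²/2g = 6.629 m
Total head H = z + h_f = 14.9 + 6.629 = 21.53 m
P_hyd = ρgQH = 1025·9.81·0.344·21.53 = 74.47 kW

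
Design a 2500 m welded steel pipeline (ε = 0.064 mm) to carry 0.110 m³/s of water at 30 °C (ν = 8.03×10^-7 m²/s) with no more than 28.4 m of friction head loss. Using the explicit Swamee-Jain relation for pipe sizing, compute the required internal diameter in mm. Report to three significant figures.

D ≈ 271 mm

Swamee-Jain (Type III): D = 0.66·[ε^1.25·(LQ²/(gh_f))^4.75 + ν·Q^9.4·(L/(gh_f))^5.2]^0.04
LQ²/(gh_f) = 0.1086; L/(gh_f) = 8.973
Term 1 = ε^1.25·(…)^4.75 = 1.50×10^-10; Term 2 = ν·Q^9.4·(…)^5.2 = 7.07×10^-11
D = 0.66·(1.50×10^-10 + 7.07×10^-11)^0.04 = 0.2712 m = 271 mm
Check: V = 1.90 m/s, Re = 6.43×10^5, f = 0.01555, h_f = 26.5 m ≈ 28.4 m ✓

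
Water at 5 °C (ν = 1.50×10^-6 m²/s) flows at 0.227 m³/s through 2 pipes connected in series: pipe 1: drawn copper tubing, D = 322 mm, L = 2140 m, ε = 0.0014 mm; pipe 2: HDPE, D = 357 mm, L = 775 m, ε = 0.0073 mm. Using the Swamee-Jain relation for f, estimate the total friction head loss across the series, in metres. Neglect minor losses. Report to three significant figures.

Pipe 1: V = 2.788 m/s, Re = 5.98×10^5, ε/D = 4.35×10^-6, f = 0.01276, h_1 = f(L/D)V²/2g = 33.58 m
Pipe 2: V = 2.268 m/s, Re = 5.40×10^5, ε/D = 2.04×10^-5, f = 0.01325, h_2 = f(L/D)V²/2g = 7.540 m
Series → Q common, losses add: H = Σh = 41.12 m

H ≈ 41.1 m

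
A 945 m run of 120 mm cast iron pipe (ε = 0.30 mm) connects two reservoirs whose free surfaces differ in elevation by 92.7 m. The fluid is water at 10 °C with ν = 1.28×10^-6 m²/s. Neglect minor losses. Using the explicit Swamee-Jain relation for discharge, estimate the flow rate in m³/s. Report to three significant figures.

Q ≈ 0.0341 m³/s

Swamee-Jain (Type II): Q = -0.965·√(gD⁵h_f/L)·ln[ε/(3.7D) + √(3.17ν²L/(gD³h_f))]
√(gD⁵h_f/L) = √(9.81·0.120⁵·92.7/945) = 0.004893
ε/(3.7D) = 6.76×10^-4; √(3.17ν²L/(gD³h_f)) = 5.59×10^-5
Q = -0.965·0.004893·ln(7.316×10^-4) = 0.03410 m³/s
Check: V = 3.01 m/s, Re = 2.83×10^5, f = 0.02557, h_f = 93.3 m ≈ 92.7 m ✓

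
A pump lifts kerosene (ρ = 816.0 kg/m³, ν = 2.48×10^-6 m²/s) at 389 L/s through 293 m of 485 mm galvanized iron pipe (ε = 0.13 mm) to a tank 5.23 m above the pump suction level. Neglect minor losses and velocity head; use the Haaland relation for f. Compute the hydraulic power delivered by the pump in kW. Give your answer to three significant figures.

P_hyd ≈ 23.1 kW

V = 4Q/(πD²) = 2.106 m/s; Re = 4.12×10^5; ε/D = 2.68×10^-4; f = 0.01612
h_f = f(L/D)V²/2g = 2.201 m
Total head H = z + h_f = 5.23 + 2.201 = 7.431 m
P_hyd = ρgQH = 816.0·9.81·0.389·7.431 = 23.14 kW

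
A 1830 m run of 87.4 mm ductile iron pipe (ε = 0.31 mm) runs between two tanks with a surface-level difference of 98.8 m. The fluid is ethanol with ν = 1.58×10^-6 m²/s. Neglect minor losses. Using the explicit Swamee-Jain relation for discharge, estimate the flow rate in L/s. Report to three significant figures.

Swamee-Jain (Type II): Q = -0.965·√(gD⁵h_f/L)·ln[ε/(3.7D) + √(3.17ν²L/(gD³h_f))]
√(gD⁵h_f/L) = √(9.81·0.0874⁵·98.8/1830) = 0.001643
ε/(3.7D) = 9.59×10^-4; √(3.17ν²L/(gD³h_f)) = 1.50×10^-4
Q = -0.965·0.001643·ln(0.001108) = 0.01079 m³/s
Check: V = 1.80 m/s, Re = 9.95×10^4, f = 0.02887, h_f = 99.7 m ≈ 98.8 m ✓

Q ≈ 10.8 L/s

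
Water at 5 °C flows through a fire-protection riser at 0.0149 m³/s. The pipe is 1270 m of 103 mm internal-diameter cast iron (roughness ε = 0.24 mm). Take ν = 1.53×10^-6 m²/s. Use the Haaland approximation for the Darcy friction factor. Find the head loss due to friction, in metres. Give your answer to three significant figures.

h_f ≈ 51.5 m

V = 4Q/(πD²) = 4·0.0149/(π·0.103²) = 1.788 m/s
Re = VD/ν = 1.788·0.103/1.53×10^-6 = 1.20×10^5 → turbulent
ε/D = 0.24/103 = 0.00233
Haaland: f = 0.02560
h_f = f(L/D)V²/(2g) = 0.02560·(1270/0.103)·1.788²/(2·9.81) = 51.45 m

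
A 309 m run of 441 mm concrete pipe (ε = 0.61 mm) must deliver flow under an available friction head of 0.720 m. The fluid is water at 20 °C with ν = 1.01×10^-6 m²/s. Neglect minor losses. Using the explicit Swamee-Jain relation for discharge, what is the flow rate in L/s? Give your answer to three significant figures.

Q ≈ 147 L/s

Swamee-Jain (Type II): Q = -0.965·√(gD⁵h_f/L)·ln[ε/(3.7D) + √(3.17ν²L/(gD³h_f))]
√(gD⁵h_f/L) = √(9.81·0.441⁵·0.720/309) = 0.01953
ε/(3.7D) = 3.74×10^-4; √(3.17ν²L/(gD³h_f)) = 4.06×10^-5
Q = -0.965·0.01953·ln(4.145×10^-4) = 0.1468 m³/s
Check: V = 0.961 m/s, Re = 4.20×10^5, f = 0.02198, h_f = 0.724 m ≈ 0.720 m ✓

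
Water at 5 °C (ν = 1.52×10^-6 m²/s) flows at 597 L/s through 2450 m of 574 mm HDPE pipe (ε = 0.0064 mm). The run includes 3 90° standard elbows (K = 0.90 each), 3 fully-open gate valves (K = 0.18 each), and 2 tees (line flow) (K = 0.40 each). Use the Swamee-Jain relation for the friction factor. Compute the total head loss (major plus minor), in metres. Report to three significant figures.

H_L ≈ 15.1 m

V = 4Q/(πD²) = 2.307 m/s; V²/2g = 0.2713 m
Re = 8.71×10^5, ε/D = 1.11×10^-5 → f = 0.01213 (Swamee-Jain)
Major: h_f = f(L/D)·V²/2g = 0.01213·4268·0.2713 = 14.05 m
Minor: ΣK = 4.04; h_m = ΣK·V²/2g = 1.096 m
Total H_L = 14.05 + 1.096 = 15.14 m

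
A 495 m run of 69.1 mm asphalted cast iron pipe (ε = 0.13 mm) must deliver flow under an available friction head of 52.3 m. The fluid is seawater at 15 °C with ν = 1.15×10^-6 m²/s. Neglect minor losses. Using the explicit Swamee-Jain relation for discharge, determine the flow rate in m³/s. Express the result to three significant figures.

Swamee-Jain (Type II): Q = -0.965·√(gD⁵h_f/L)·ln[ε/(3.7D) + √(3.17ν²L/(gD³h_f))]
√(gD⁵h_f/L) = √(9.81·0.0691⁵·52.3/495) = 0.001278
ε/(3.7D) = 5.08×10^-4; √(3.17ν²L/(gD³h_f)) = 1.11×10^-4
Q = -0.965·0.001278·ln(6.192×10^-4) = 0.009109 m³/s
Check: V = 2.43 m/s, Re = 1.46×10^5, f = 0.02448, h_f = 52.7 m ≈ 52.3 m ✓

Q ≈ 0.00911 m³/s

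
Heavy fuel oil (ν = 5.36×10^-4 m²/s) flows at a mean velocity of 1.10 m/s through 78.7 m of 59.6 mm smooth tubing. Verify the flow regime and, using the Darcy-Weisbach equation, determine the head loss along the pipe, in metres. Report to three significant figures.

h_f ≈ 42.6 m

Re = VD/ν = 1.10·0.05960/5.36×10^-4 = 122 → laminar (Re < 2300)
f = 64/Re = 0.5232
h_f = f(L/D)V²/(2g) = 0.5232·(78.7/0.05960)·1.10²/(2·9.81) = 42.61 m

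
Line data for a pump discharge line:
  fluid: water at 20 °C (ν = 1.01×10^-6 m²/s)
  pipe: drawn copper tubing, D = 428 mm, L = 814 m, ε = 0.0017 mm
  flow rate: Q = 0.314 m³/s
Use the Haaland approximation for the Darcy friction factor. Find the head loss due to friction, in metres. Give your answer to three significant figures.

V = 4Q/(πD²) = 4·0.314/(π·0.428²) = 2.182 m/s
Re = VD/ν = 2.182·0.428/1.01×10^-6 = 9.25×10^5 → turbulent
ε/D = 0.0017/428 = 3.97×10^-6
Haaland: f = 0.01180
h_f = f(L/D)V²/(2g) = 0.01180·(814/0.428)·2.182²/(2·9.81) = 5.450 m

h_f ≈ 5.45 m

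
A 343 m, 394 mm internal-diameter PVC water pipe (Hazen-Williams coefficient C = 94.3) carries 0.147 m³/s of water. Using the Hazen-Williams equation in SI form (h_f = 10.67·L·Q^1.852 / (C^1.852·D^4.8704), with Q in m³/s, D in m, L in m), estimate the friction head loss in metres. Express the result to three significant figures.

h_f = 10.67·343·0.147^1.852 / (94.3^1.852·0.394^4.8704) = 2.161 m

h_f ≈ 2.16 m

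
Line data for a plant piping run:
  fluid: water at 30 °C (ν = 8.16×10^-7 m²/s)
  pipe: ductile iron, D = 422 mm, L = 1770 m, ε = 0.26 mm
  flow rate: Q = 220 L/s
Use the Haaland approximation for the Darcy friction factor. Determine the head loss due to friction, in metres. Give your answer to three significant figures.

V = 4Q/(πD²) = 4·0.220/(π·0.422²) = 1.573 m/s
Re = VD/ν = 1.573·0.422/8.16×10^-7 = 8.13×10^5 → turbulent
ε/D = 0.26/422 = 6.16×10^-4
Haaland: f = 0.01801
h_f = f(L/D)V²/(2g) = 0.01801·(1770/0.422)·1.573²/(2·9.81) = 9.524 m

h_f ≈ 9.52 m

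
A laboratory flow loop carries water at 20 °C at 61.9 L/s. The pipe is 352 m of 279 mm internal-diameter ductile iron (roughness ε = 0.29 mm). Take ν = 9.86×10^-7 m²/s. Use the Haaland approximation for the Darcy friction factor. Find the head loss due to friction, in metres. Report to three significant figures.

h_f ≈ 1.37 m

V = 4Q/(πD²) = 4·0.0619/(π·0.279²) = 1.012 m/s
Re = VD/ν = 1.012·0.279/9.86×10^-7 = 2.86×10^5 → turbulent
ε/D = 0.29/279 = 0.00104
Haaland: f = 0.02073
h_f = f(L/D)V²/(2g) = 0.02073·(352/0.279)·1.012²/(2·9.81) = 1.366 m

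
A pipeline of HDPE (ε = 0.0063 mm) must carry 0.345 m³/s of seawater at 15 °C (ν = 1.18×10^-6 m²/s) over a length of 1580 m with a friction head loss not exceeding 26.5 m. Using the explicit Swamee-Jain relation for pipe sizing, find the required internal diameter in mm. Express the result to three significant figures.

D ≈ 374 mm

Swamee-Jain (Type III): D = 0.66·[ε^1.25·(LQ²/(gh_f))^4.75 + ν·Q^9.4·(L/(gh_f))^5.2]^0.04
LQ²/(gh_f) = 0.7234; L/(gh_f) = 6.078
Term 1 = ε^1.25·(…)^4.75 = 6.78×10^-8; Term 2 = ν·Q^9.4·(…)^5.2 = 6.35×10^-7
D = 0.66·(6.78×10^-8 + 6.35×10^-7)^0.04 = 0.3745 m = 374 mm
Check: V = 3.13 m/s, Re = 9.94×10^5, f = 0.01202, h_f = 25.4 m ≈ 26.5 m ✓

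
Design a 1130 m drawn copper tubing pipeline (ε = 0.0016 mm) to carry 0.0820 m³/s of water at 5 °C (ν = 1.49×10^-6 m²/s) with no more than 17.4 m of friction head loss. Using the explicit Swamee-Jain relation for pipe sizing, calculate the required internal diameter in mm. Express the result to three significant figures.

Swamee-Jain (Type III): D = 0.66·[ε^1.25·(LQ²/(gh_f))^4.75 + ν·Q^9.4·(L/(gh_f))^5.2]^0.04
LQ²/(gh_f) = 0.04451; L/(gh_f) = 6.620
Term 1 = ε^1.25·(…)^4.75 = 2.17×10^-14; Term 2 = ν·Q^9.4·(…)^5.2 = 1.70×10^-12
D = 0.66·(2.17×10^-14 + 1.70×10^-12)^0.04 = 0.2234 m = 223 mm
Check: V = 2.09 m/s, Re = 3.14×10^5, f = 0.01434, h_f = 16.2 m ≈ 17.4 m ✓

D ≈ 223 mm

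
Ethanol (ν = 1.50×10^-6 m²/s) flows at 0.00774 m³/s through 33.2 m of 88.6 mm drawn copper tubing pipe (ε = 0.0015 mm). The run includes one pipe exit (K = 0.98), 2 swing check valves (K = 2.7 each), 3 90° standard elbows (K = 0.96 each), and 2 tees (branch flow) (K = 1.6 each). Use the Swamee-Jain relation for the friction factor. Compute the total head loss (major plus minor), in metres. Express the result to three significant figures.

H_L ≈ 1.58 m

V = 4Q/(πD²) = 1.255 m/s; V²/2g = 0.08033 m
Re = 7.42×10^4, ε/D = 1.69×10^-5 → f = 0.01912 (Swamee-Jain)
Major: h_f = f(L/D)·V²/2g = 0.01912·374.7·0.08033 = 0.5755 m
Minor: ΣK = 12.5; h_m = ΣK·V²/2g = 1.001 m
Total H_L = 0.5755 + 1.001 = 1.576 m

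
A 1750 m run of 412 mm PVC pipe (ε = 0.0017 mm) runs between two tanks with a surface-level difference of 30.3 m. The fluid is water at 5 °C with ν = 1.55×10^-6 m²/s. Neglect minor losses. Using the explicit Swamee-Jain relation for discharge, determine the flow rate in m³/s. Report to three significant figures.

Q ≈ 0.457 m³/s

Swamee-Jain (Type II): Q = -0.965·√(gD⁵h_f/L)·ln[ε/(3.7D) + √(3.17ν²L/(gD³h_f))]
√(gD⁵h_f/L) = √(9.81·0.412⁵·30.3/1750) = 0.04490
ε/(3.7D) = 1.12×10^-6; √(3.17ν²L/(gD³h_f)) = 2.53×10^-5
Q = -0.965·0.04490·ln(2.644×10^-5) = 0.4568 m³/s
Check: V = 3.43 m/s, Re = 9.11×10^5, f = 0.01189, h_f = 30.2 m ≈ 30.3 m ✓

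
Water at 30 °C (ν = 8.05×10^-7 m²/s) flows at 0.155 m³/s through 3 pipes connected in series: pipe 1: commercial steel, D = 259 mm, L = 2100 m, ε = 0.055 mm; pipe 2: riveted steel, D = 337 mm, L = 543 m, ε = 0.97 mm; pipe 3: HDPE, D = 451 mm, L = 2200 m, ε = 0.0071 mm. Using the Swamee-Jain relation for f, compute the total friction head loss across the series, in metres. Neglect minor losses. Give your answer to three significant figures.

H ≈ 63.0 m

Pipe 1: V = 2.942 m/s, Re = 9.47×10^5, ε/D = 2.12×10^-4, f = 0.01495, h_1 = f(L/D)V²/2g = 53.47 m
Pipe 2: V = 1.738 m/s, Re = 7.27×10^5, ε/D = 0.00288, f = 0.02614, h_2 = f(L/D)V²/2g = 6.483 m
Pipe 3: V = 0.9703 m/s, Re = 5.44×10^5, ε/D = 1.57×10^-5, f = 0.01316, h_3 = f(L/D)V²/2g = 3.080 m
Series → Q common, losses add: H = Σh = 63.04 m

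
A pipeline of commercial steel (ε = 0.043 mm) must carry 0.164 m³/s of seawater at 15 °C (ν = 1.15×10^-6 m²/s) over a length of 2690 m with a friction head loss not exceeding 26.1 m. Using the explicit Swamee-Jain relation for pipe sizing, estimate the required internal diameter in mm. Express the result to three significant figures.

Swamee-Jain (Type III): D = 0.66·[ε^1.25·(LQ²/(gh_f))^4.75 + ν·Q^9.4·(L/(gh_f))^5.2]^0.04
LQ²/(gh_f) = 0.2826; L/(gh_f) = 10.51
Term 1 = ε^1.25·(…)^4.75 = 8.60×10^-9; Term 2 = ν·Q^9.4·(…)^5.2 = 9.81×10^-9
D = 0.66·(8.60×10^-9 + 9.81×10^-9)^0.04 = 0.3237 m = 324 mm
Check: V = 1.99 m/s, Re = 5.61×10^5, f = 0.01467, h_f = 24.7 m ≈ 26.1 m ✓

D ≈ 324 mm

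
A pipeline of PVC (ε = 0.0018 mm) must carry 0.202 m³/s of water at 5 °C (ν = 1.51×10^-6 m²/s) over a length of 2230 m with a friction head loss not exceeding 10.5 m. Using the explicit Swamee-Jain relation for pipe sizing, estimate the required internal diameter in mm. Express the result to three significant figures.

D ≈ 401 mm

Swamee-Jain (Type III): D = 0.66·[ε^1.25·(LQ²/(gh_f))^4.75 + ν·Q^9.4·(L/(gh_f))^5.2]^0.04
LQ²/(gh_f) = 0.8834; L/(gh_f) = 21.65
Term 1 = ε^1.25·(…)^4.75 = 3.66×10^-8; Term 2 = ν·Q^9.4·(…)^5.2 = 3.92×10^-6
D = 0.66·(3.66×10^-8 + 3.92×10^-6)^0.04 = 0.4013 m = 401 mm
Check: V = 1.60 m/s, Re = 4.24×10^5, f = 0.01355, h_f = 9.79 m ≈ 10.5 m ✓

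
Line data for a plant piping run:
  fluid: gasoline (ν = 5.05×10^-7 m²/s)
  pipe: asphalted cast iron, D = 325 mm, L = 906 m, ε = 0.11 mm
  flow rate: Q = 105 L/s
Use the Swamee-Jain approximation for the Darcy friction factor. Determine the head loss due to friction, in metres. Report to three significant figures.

h_f ≈ 3.69 m

V = 4Q/(πD²) = 4·0.105/(π·0.325²) = 1.266 m/s
Re = VD/ν = 1.266·0.325/5.05×10^-7 = 8.15×10^5 → turbulent
ε/D = 0.11/325 = 3.38×10^-4
Swamee-Jain: f = 0.01623
h_f = f(L/D)V²/(2g) = 0.01623·(906/0.325)·1.266²/(2·9.81) = 3.695 m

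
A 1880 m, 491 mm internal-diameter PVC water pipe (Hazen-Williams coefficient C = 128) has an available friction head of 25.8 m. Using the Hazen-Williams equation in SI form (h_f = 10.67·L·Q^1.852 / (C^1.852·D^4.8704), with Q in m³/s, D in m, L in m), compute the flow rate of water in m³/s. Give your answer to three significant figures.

Rearranging: Q = [h_f·C^1.852·D^4.8704 / (10.67·L)]^(1/1.852)
Q = [25.8·128^1.852·0.491^4.8704 / (10.67·1880)]^0.540 = 0.5420 m³/s

Q ≈ 0.542 m³/s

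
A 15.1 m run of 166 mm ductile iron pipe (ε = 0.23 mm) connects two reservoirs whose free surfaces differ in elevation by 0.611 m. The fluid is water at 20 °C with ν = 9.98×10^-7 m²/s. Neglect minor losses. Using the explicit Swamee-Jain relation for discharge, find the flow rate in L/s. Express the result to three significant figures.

Swamee-Jain (Type II): Q = -0.965·√(gD⁵h_f/L)·ln[ε/(3.7D) + √(3.17ν²L/(gD³h_f))]
√(gD⁵h_f/L) = √(9.81·0.166⁵·0.611/15.1) = 0.007074
ε/(3.7D) = 3.74×10^-4; √(3.17ν²L/(gD³h_f)) = 4.17×10^-5
Q = -0.965·0.007074·ln(4.162×10^-4) = 0.05314 m³/s
Check: V = 2.46 m/s, Re = 4.08×10^5, f = 0.02200, h_f = 0.615 m ≈ 0.611 m ✓

Q ≈ 53.1 L/s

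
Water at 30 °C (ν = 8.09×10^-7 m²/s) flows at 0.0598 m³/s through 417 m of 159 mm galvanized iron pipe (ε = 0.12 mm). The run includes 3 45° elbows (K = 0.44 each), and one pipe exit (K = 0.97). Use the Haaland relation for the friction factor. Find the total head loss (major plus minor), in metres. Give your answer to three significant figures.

H_L ≈ 24.0 m

V = 4Q/(πD²) = 3.012 m/s; V²/2g = 0.4623 m
Re = 5.92×10^5, ε/D = 7.55×10^-4 → f = 0.01893 (Haaland)
Major: h_f = f(L/D)·V²/2g = 0.01893·2623·0.4623 = 22.96 m
Minor: ΣK = 2.29; h_m = ΣK·V²/2g = 1.059 m
Total H_L = 22.96 + 1.059 = 24.02 m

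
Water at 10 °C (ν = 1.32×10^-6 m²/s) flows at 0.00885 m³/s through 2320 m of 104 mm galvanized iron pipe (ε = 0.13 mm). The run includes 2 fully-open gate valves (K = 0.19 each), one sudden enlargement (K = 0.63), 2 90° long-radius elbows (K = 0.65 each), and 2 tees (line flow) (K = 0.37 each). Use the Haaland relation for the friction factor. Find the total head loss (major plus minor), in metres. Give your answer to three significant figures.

H_L ≈ 28.8 m

V = 4Q/(πD²) = 1.042 m/s; V²/2g = 0.05532 m
Re = 8.21×10^4, ε/D = 0.00125 → f = 0.02318 (Haaland)
Major: h_f = f(L/D)·V²/2g = 0.02318·22308·0.05532 = 28.60 m
Minor: ΣK = 3.05; h_m = ΣK·V²/2g = 0.1687 m
Total H_L = 28.60 + 0.1687 = 28.77 m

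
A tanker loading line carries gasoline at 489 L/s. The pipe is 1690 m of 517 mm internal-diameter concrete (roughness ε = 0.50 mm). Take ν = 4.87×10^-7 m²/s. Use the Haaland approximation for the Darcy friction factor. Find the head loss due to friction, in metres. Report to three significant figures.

V = 4Q/(πD²) = 4·0.489/(π·0.517²) = 2.329 m/s
Re = VD/ν = 2.329·0.517/4.87×10^-7 = 2.47×10^6 → turbulent
ε/D = 0.50/517 = 9.67×10^-4
Haaland: f = 0.01963
h_f = f(L/D)V²/(2g) = 0.01963·(1690/0.517)·2.329²/(2·9.81) = 17.74 m

h_f ≈ 17.7 m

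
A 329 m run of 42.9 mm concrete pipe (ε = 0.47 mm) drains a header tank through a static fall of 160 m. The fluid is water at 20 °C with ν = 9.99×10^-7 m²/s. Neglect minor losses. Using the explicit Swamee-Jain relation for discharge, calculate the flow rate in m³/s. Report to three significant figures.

Q ≈ 0.00465 m³/s

Swamee-Jain (Type II): Q = -0.965·√(gD⁵h_f/L)·ln[ε/(3.7D) + √(3.17ν²L/(gD³h_f))]
√(gD⁵h_f/L) = √(9.81·0.0429⁵·160/329) = 8.326×10^-4
ε/(3.7D) = 0.00296; √(3.17ν²L/(gD³h_f)) = 9.16×10^-5
Q = -0.965·8.326×10^-4·ln(0.003053) = 0.004653 m³/s
Check: V = 3.22 m/s, Re = 1.38×10^5, f = 0.03971, h_f = 161 m ≈ 160 m ✓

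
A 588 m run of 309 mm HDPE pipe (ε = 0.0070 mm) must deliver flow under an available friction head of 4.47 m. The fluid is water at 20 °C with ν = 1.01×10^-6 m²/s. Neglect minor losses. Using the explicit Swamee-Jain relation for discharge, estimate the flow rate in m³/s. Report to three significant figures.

Q ≈ 0.140 m³/s

Swamee-Jain (Type II): Q = -0.965·√(gD⁵h_f/L)·ln[ε/(3.7D) + √(3.17ν²L/(gD³h_f))]
√(gD⁵h_f/L) = √(9.81·0.309⁵·4.47/588) = 0.01449
ε/(3.7D) = 6.12×10^-6; √(3.17ν²L/(gD³h_f)) = 3.83×10^-5
Q = -0.965·0.01449·ln(4.446×10^-5) = 0.1402 m³/s
Check: V = 1.87 m/s, Re = 5.72×10^5, f = 0.01317, h_f = 4.46 m ≈ 4.47 m ✓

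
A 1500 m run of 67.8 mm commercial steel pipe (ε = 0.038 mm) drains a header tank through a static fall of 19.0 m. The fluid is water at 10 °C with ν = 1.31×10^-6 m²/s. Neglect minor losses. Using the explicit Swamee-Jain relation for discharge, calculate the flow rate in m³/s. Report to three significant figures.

Q ≈ 0.00307 m³/s

Swamee-Jain (Type II): Q = -0.965·√(gD⁵h_f/L)·ln[ε/(3.7D) + √(3.17ν²L/(gD³h_f))]
√(gD⁵h_f/L) = √(9.81·0.0678⁵·19.0/1500) = 4.219×10^-4
ε/(3.7D) = 1.51×10^-4; √(3.17ν²L/(gD³h_f)) = 3.75×10^-4
Q = -0.965·4.219×10^-4·ln(5.263×10^-4) = 0.003074 m³/s
Check: V = 0.851 m/s, Re = 4.41×10^4, f = 0.02331, h_f = 19.1 m ≈ 19.0 m ✓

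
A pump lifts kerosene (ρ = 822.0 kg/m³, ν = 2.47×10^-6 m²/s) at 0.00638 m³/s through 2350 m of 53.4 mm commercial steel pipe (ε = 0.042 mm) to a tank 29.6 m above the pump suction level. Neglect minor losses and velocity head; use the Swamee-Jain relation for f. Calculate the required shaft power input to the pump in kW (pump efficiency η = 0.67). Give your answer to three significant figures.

V = 4Q/(πD²) = 2.849 m/s; Re = 6.16×10^4; ε/D = 7.87×10^-4; f = 0.02286
h_f = f(L/D)V²/2g = 416.1 m
Total head H = z + h_f = 29.6 + 416.1 = 445.7 m
P_hyd = ρgQH = 822.0·9.81·0.00638·445.7 = 22.93 kW
P_shaft = P_hyd/η = 22.93/0.67 = 34.23 kW

P_shaft ≈ 34.2 kW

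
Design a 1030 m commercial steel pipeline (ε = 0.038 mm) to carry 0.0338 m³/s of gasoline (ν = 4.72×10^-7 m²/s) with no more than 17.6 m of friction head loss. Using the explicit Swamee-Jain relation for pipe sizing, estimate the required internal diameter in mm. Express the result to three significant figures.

D ≈ 156 mm

Swamee-Jain (Type III): D = 0.66·[ε^1.25·(LQ²/(gh_f))^4.75 + ν·Q^9.4·(L/(gh_f))^5.2]^0.04
LQ²/(gh_f) = 0.006815; L/(gh_f) = 5.966
Term 1 = ε^1.25·(…)^4.75 = 1.53×10^-16; Term 2 = ν·Q^9.4·(…)^5.2 = 7.57×10^-17
D = 0.66·(1.53×10^-16 + 7.57×10^-17)^0.04 = 0.1563 m = 156 mm
Check: V = 1.76 m/s, Re = 5.83×10^5, f = 0.01572, h_f = 16.4 m ≈ 17.6 m ✓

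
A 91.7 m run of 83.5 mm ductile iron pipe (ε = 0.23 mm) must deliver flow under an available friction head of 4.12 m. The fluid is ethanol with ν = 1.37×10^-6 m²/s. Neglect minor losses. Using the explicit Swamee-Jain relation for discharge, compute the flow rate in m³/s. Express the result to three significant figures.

Q ≈ 0.00906 m³/s

Swamee-Jain (Type II): Q = -0.965·√(gD⁵h_f/L)·ln[ε/(3.7D) + √(3.17ν²L/(gD³h_f))]
√(gD⁵h_f/L) = √(9.81·0.0835⁵·4.12/91.7) = 0.001338
ε/(3.7D) = 7.44×10^-4; √(3.17ν²L/(gD³h_f)) = 1.52×10^-4
Q = -0.965·0.001338·ln(8.967×10^-4) = 0.009057 m³/s
Check: V = 1.65 m/s, Re = 1.01×10^5, f = 0.02716, h_f = 4.16 m ≈ 4.12 m ✓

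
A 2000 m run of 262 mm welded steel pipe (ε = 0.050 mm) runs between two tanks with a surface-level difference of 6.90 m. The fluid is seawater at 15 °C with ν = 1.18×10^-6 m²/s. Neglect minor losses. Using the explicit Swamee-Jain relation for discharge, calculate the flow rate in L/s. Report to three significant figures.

Swamee-Jain (Type II): Q = -0.965·√(gD⁵h_f/L)·ln[ε/(3.7D) + √(3.17ν²L/(gD³h_f))]
√(gD⁵h_f/L) = √(9.81·0.262⁵·6.90/2000) = 0.006464
ε/(3.7D) = 5.16×10^-5; √(3.17ν²L/(gD³h_f)) = 8.52×10^-5
Q = -0.965·0.006464·ln(1.367×10^-4) = 0.05550 m³/s
Check: V = 1.03 m/s, Re = 2.29×10^5, f = 0.01677, h_f = 6.92 m ≈ 6.90 m ✓

Q ≈ 55.5 L/s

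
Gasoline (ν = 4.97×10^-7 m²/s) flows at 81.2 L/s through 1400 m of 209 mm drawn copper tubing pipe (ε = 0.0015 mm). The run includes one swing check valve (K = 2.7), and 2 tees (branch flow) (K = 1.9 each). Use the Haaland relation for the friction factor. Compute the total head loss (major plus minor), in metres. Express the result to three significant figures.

H_L ≈ 24.3 m

V = 4Q/(πD²) = 2.367 m/s; V²/2g = 0.2855 m
Re = 9.95×10^5, ε/D = 7.18×10^-6 → f = 0.01172 (Haaland)
Major: h_f = f(L/D)·V²/2g = 0.01172·6699·0.2855 = 22.42 m
Minor: ΣK = 6.50; h_m = ΣK·V²/2g = 1.856 m
Total H_L = 22.42 + 1.856 = 24.27 m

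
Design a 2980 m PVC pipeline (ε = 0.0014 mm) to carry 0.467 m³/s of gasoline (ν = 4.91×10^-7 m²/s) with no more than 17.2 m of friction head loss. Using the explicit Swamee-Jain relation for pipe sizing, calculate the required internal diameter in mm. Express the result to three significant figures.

D ≈ 504 mm

Swamee-Jain (Type III): D = 0.66·[ε^1.25·(LQ²/(gh_f))^4.75 + ν·Q^9.4·(L/(gh_f))^5.2]^0.04
LQ²/(gh_f) = 3.852; L/(gh_f) = 17.66
Term 1 = ε^1.25·(…)^4.75 = 2.91×10^-5; Term 2 = ν·Q^9.4·(…)^5.2 = 0.00117
D = 0.66·(2.91×10^-5 + 0.00117)^0.04 = 0.5043 m = 504 mm
Check: V = 2.34 m/s, Re = 2.40×10^6, f = 0.01019, h_f = 16.8 m ≈ 17.2 m ✓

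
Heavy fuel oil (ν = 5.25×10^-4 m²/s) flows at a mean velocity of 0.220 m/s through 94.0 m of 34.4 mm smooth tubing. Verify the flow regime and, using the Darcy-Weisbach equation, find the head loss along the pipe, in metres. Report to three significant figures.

h_f ≈ 29.9 m

Re = VD/ν = 0.220·0.03440/5.25×10^-4 = 14.4 → laminar (Re < 2300)
f = 64/Re = 4.440
h_f = f(L/D)V²/(2g) = 4.440·(94.0/0.03440)·0.220²/(2·9.81) = 29.93 m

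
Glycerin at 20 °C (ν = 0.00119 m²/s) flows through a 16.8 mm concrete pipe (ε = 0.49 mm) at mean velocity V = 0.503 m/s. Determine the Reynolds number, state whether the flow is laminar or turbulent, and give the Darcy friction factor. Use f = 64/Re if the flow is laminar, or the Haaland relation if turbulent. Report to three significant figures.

Re = VD/ν = 0.5030·0.0168/0.00119 = 7.10
Re < 2300 → laminar → f = 64/Re = 9.013

Re ≈ 7.10; laminar; f = 64/Re ≈ 9.01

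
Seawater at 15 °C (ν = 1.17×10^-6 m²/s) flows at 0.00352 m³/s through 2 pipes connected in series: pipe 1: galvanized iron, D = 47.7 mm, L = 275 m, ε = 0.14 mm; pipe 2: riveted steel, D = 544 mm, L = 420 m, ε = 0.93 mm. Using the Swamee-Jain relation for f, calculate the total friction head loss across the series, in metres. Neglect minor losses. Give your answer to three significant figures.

Pipe 1: V = 1.970 m/s, Re = 8.03×10^4, ε/D = 0.00294, f = 0.02789, h_1 = f(L/D)V²/2g = 31.80 m
Pipe 2: V = 0.01514 m/s, Re = 7040, ε/D = 0.00171, f = 0.03662, h_2 = f(L/D)V²/2g = 3.305×10^-4 m
Series → Q common, losses add: H = Σh = 31.80 m

H ≈ 31.8 m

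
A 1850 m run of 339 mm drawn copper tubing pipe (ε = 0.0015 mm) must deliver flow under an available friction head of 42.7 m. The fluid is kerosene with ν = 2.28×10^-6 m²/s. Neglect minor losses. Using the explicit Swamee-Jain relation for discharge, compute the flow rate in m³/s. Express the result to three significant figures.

Q ≈ 0.308 m³/s

Swamee-Jain (Type II): Q = -0.965·√(gD⁵h_f/L)·ln[ε/(3.7D) + √(3.17ν²L/(gD³h_f))]
√(gD⁵h_f/L) = √(9.81·0.339⁵·42.7/1850) = 0.03184
ε/(3.7D) = 1.20×10^-6; √(3.17ν²L/(gD³h_f)) = 4.32×10^-5
Q = -0.965·0.03184·ln(4.442×10^-5) = 0.3079 m³/s
Check: V = 3.41 m/s, Re = 5.07×10^5, f = 0.01313, h_f = 42.5 m ≈ 42.7 m ✓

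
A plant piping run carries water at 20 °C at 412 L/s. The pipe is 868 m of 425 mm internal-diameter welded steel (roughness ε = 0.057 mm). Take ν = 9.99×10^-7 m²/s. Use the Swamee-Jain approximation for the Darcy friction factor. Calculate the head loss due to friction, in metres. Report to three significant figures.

h_f ≈ 12.1 m

V = 4Q/(πD²) = 4·0.412/(π·0.425²) = 2.904 m/s
Re = VD/ν = 2.904·0.425/9.99×10^-7 = 1.24×10^6 → turbulent
ε/D = 0.057/425 = 1.34×10^-4
Swamee-Jain: f = 0.01379
h_f = f(L/D)V²/(2g) = 0.01379·(868/0.425)·2.904²/(2·9.81) = 12.10 m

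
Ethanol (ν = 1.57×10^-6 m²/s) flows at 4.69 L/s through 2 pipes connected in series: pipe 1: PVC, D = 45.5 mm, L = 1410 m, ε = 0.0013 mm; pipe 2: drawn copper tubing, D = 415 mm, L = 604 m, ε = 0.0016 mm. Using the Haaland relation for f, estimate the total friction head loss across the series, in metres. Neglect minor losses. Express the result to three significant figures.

H ≈ 245 m

Pipe 1: V = 2.884 m/s, Re = 8.36×10^4, ε/D = 2.86×10^-5, f = 0.01861, h_1 = f(L/D)V²/2g = 244.6 m
Pipe 2: V = 0.03467 m/s, Re = 9170, ε/D = 3.86×10^-6, f = 0.03164, h_2 = f(L/D)V²/2g = 0.002822 m
Series → Q common, losses add: H = Σh = 244.6 m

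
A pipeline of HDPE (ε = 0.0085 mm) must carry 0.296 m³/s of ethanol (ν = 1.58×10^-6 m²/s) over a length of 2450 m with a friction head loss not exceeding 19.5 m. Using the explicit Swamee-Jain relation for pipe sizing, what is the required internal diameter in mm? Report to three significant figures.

D ≈ 417 mm

Swamee-Jain (Type III): D = 0.66·[ε^1.25·(LQ²/(gh_f))^4.75 + ν·Q^9.4·(L/(gh_f))^5.2]^0.04
LQ²/(gh_f) = 1.122; L/(gh_f) = 12.81
Term 1 = ε^1.25·(…)^4.75 = 7.93×10^-7; Term 2 = ν·Q^9.4·(…)^5.2 = 9.72×10^-6
D = 0.66·(7.93×10^-7 + 9.72×10^-6)^0.04 = 0.4173 m = 417 mm
Check: V = 2.16 m/s, Re = 5.72×10^5, f = 0.01313, h_f = 18.4 m ≈ 19.5 m ✓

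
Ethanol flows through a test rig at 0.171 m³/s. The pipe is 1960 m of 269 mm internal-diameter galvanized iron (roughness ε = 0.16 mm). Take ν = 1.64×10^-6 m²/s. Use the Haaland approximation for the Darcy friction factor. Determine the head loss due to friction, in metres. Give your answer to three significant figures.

V = 4Q/(πD²) = 4·0.171/(π·0.269²) = 3.009 m/s
Re = VD/ν = 3.009·0.269/1.64×10^-6 = 4.94×10^5 → turbulent
ε/D = 0.16/269 = 5.95×10^-4
Haaland: f = 0.01816
h_f = f(L/D)V²/(2g) = 0.01816·(1960/0.269)·3.009²/(2·9.81) = 61.07 m

h_f ≈ 61.1 m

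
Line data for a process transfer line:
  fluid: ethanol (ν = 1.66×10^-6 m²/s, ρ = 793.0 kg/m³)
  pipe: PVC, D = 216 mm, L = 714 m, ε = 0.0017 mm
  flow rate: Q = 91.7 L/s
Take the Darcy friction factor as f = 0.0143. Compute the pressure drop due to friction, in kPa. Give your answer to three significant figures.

V = 4Q/(πD²) = 4·0.0917/(π·0.216²) = 2.502 m/s
h_f = f(L/D)V²/(2g) = 0.01430·(714/0.216)·2.502²/(2·9.81) = 15.09 m
Δp = ρg·h_f = 793.0·9.81·15.09 = 117.4 kPa

Δp ≈ 117 kPa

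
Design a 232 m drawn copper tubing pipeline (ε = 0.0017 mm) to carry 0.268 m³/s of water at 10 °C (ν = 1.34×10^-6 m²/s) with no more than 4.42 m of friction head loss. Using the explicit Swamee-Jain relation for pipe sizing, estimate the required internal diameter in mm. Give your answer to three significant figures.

Swamee-Jain (Type III): D = 0.66·[ε^1.25·(LQ²/(gh_f))^4.75 + ν·Q^9.4·(L/(gh_f))^5.2]^0.04
LQ²/(gh_f) = 0.3843; L/(gh_f) = 5.351
Term 1 = ε^1.25·(…)^4.75 = 6.53×10^-10; Term 2 = ν·Q^9.4·(…)^5.2 = 3.46×10^-8
D = 0.66·(6.53×10^-10 + 3.46×10^-8)^0.04 = 0.3322 m = 332 mm
Check: V = 3.09 m/s, Re = 7.66×10^5, f = 0.01225, h_f = 4.17 m ≈ 4.42 m ✓

D ≈ 332 mm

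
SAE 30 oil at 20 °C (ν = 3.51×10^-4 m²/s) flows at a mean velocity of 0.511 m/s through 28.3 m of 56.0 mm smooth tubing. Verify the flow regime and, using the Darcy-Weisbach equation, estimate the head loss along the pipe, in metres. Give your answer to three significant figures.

Re = VD/ν = 0.511·0.05600/3.51×10^-4 = 81.5 → laminar (Re < 2300)
f = 64/Re = 0.7850
h_f = f(L/D)V²/(2g) = 0.7850·(28.3/0.05600)·0.511²/(2·9.81) = 5.280 m

h_f ≈ 5.28 m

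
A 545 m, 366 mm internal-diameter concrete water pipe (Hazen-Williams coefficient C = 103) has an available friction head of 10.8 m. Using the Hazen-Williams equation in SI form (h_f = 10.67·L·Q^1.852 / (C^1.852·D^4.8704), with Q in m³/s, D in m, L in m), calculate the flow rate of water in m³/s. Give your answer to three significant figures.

Q ≈ 0.246 m³/s

Rearranging: Q = [h_f·C^1.852·D^4.8704 / (10.67·L)]^(1/1.852)
Q = [10.8·103^1.852·0.366^4.8704 / (10.67·545)]^0.540 = 0.2456 m³/s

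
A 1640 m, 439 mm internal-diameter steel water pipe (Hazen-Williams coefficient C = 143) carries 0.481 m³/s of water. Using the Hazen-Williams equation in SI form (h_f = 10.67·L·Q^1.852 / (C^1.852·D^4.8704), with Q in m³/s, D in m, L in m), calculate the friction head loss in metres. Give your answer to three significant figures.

h_f ≈ 25.4 m

h_f = 10.67·1640·0.481^1.852 / (143^1.852·0.439^4.8704) = 25.35 m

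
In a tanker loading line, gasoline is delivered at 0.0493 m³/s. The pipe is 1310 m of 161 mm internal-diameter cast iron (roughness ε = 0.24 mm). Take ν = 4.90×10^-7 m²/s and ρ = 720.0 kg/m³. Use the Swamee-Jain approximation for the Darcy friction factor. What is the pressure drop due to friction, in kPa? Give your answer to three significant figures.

Δp ≈ 379 kPa

V = 4Q/(πD²) = 4·0.0493/(π·0.161²) = 2.422 m/s
Re = VD/ν = 2.422·0.161/4.90×10^-7 = 7.96×10^5 → turbulent
ε/D = 0.24/161 = 0.00149
Swamee-Jain: f = 0.02207
h_f = f(L/D)V²/(2g) = 0.02207·(1310/0.161)·2.422²/(2·9.81) = 53.68 m
Δp = ρg·h_f = 720.0·9.81·53.68 = 379.1 kPa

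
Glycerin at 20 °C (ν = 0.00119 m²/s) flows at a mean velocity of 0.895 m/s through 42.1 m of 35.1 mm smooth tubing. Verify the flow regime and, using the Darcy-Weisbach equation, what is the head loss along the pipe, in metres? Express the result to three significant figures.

h_f ≈ 119 m

Re = VD/ν = 0.895·0.03510/0.00119 = 26.4 → laminar (Re < 2300)
f = 64/Re = 2.424
h_f = f(L/D)V²/(2g) = 2.424·(42.1/0.03510)·0.895²/(2·9.81) = 118.7 m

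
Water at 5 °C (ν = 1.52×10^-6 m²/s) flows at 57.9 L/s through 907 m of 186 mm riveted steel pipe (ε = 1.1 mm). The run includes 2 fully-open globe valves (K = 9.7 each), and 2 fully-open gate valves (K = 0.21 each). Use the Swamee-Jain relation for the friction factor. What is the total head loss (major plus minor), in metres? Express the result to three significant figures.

H_L ≈ 41.2 m

V = 4Q/(πD²) = 2.131 m/s; V²/2g = 0.2314 m
Re = 2.61×10^5, ε/D = 0.00591 → f = 0.03244 (Swamee-Jain)
Major: h_f = f(L/D)·V²/2g = 0.03244·4876·0.2314 = 36.61 m
Minor: ΣK = 19.8; h_m = ΣK·V²/2g = 4.587 m
Total H_L = 36.61 + 4.587 = 41.20 m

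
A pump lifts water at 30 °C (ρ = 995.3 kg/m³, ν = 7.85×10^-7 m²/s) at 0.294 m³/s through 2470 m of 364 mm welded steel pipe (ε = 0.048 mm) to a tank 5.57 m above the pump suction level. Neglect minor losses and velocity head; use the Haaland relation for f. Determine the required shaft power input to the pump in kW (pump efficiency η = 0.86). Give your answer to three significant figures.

V = 4Q/(πD²) = 2.825 m/s; Re = 1.31×10^6; ε/D = 1.32×10^-4; f = 0.01354
h_f = f(L/D)V²/2g = 37.38 m
Total head H = z + h_f = 5.57 + 37.38 = 42.95 m
P_hyd = ρgQH = 995.3·9.81·0.294·42.95 = 123.3 kW
P_shaft = P_hyd/η = 123.3/0.86 = 143.4 kW

P_shaft ≈ 143 kW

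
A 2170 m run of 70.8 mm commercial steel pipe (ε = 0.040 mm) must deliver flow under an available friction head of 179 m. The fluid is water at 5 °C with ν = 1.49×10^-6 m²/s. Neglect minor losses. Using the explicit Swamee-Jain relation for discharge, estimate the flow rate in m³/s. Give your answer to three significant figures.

Q ≈ 0.00936 m³/s

Swamee-Jain (Type II): Q = -0.965·√(gD⁵h_f/L)·ln[ε/(3.7D) + √(3.17ν²L/(gD³h_f))]
√(gD⁵h_f/L) = √(9.81·0.0708⁵·179/2170) = 0.001200
ε/(3.7D) = 1.53×10^-4; √(3.17ν²L/(gD³h_f)) = 1.57×10^-4
Q = -0.965·0.001200·ln(3.092×10^-4) = 0.009357 m³/s
Check: V = 2.38 m/s, Re = 1.13×10^5, f = 0.02039, h_f = 180 m ≈ 179 m ✓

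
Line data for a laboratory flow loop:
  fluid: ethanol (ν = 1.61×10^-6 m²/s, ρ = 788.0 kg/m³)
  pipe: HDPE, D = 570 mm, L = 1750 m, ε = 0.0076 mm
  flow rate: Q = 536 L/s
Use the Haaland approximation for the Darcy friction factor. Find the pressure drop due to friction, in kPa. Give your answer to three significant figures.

V = 4Q/(πD²) = 4·0.536/(π·0.570²) = 2.101 m/s
Re = VD/ν = 2.101·0.570/1.61×10^-6 = 7.44×10^5 → turbulent
ε/D = 0.0076/570 = 1.33×10^-5
Haaland: f = 0.01239
h_f = f(L/D)V²/(2g) = 0.01239·(1750/0.570)·2.101²/(2·9.81) = 8.551 m
Δp = ρg·h_f = 788.0·9.81·8.551 = 66.10 kPa

Δp ≈ 66.1 kPa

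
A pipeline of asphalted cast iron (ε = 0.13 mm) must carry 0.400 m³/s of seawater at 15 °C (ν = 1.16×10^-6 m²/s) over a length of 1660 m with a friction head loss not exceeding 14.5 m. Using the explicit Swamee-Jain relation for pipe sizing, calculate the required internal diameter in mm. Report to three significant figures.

Swamee-Jain (Type III): D = 0.66·[ε^1.25·(LQ²/(gh_f))^4.75 + ν·Q^9.4·(L/(gh_f))^5.2]^0.04
LQ²/(gh_f) = 1.867; L/(gh_f) = 11.67
Term 1 = ε^1.25·(…)^4.75 = 2.70×10^-4; Term 2 = ν·Q^9.4·(…)^5.2 = 7.46×10^-5
D = 0.66·(2.70×10^-4 + 7.46×10^-5)^0.04 = 0.4797 m = 480 mm
Check: V = 2.21 m/s, Re = 9.15×10^5, f = 0.01556, h_f = 13.4 m ≈ 14.5 m ✓

D ≈ 480 mm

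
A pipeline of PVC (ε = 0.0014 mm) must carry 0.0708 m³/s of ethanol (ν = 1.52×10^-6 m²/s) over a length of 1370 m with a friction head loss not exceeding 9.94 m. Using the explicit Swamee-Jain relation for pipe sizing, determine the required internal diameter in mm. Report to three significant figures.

Swamee-Jain (Type III): D = 0.66·[ε^1.25·(LQ²/(gh_f))^4.75 + ν·Q^9.4·(L/(gh_f))^5.2]^0.04
LQ²/(gh_f) = 0.07043; L/(gh_f) = 14.05
Term 1 = ε^1.25·(…)^4.75 = 1.62×10^-13; Term 2 = ν·Q^9.4·(…)^5.2 = 2.19×10^-11
D = 0.66·(1.62×10^-13 + 2.19×10^-11)^0.04 = 0.2473 m = 247 mm
Check: V = 1.47 m/s, Re = 2.40×10^5, f = 0.01506, h_f = 9.23 m ≈ 9.94 m ✓

D ≈ 247 mm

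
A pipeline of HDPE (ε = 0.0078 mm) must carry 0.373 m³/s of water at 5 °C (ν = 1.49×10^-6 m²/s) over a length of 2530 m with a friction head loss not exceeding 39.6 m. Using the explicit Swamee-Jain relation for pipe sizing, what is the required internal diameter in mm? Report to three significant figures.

Swamee-Jain (Type III): D = 0.66·[ε^1.25·(LQ²/(gh_f))^4.75 + ν·Q^9.4·(L/(gh_f))^5.2]^0.04
LQ²/(gh_f) = 0.9061; L/(gh_f) = 6.513
Term 1 = ε^1.25·(…)^4.75 = 2.58×10^-7; Term 2 = ν·Q^9.4·(…)^5.2 = 2.39×10^-6
D = 0.66·(2.58×10^-7 + 2.39×10^-6)^0.04 = 0.3949 m = 395 mm
Check: V = 3.05 m/s, Re = 8.07×10^5, f = 0.01245, h_f = 37.7 m ≈ 39.6 m ✓

D ≈ 395 mm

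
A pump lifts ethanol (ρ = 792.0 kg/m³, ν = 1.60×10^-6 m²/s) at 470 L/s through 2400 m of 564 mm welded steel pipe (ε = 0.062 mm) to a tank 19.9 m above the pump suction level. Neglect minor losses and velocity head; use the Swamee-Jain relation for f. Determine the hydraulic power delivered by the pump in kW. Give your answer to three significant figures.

P_hyd ≈ 112 kW

V = 4Q/(πD²) = 1.881 m/s; Re = 6.63×10^5; ε/D = 1.10×10^-4; f = 0.01416
h_f = f(L/D)V²/2g = 10.87 m
Total head H = z + h_f = 19.9 + 10.87 = 30.77 m
P_hyd = ρgQH = 792.0·9.81·0.470·30.77 = 112.4 kW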